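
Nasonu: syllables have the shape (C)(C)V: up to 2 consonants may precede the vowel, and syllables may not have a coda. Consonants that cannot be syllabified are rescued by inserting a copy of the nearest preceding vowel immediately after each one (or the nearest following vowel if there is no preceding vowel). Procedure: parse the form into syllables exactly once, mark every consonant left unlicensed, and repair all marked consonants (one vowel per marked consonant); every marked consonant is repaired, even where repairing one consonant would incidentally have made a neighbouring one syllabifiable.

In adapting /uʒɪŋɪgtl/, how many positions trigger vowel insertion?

The unsyllabifiable consonants are /g/, /t/, /l/; each receives one epenthetic vowel.

3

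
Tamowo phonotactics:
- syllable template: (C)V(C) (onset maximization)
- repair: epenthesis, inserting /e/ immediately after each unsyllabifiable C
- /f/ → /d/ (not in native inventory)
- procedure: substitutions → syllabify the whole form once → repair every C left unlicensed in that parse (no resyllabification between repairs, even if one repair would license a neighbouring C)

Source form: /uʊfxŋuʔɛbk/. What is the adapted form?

Substitution: /f/ → /d/, giving /uʊdxŋuʔɛbk/.
Under (C)V(C), the unsyllabifiable consonants are /x/, /k/ (at most one coda consonant is licensed; onsets are limited to one consonant).
Each unlicensed consonant becomes the onset of a new syllable: /x/ → /xe/, /k/ → /ke/.

uʊdxeŋuʔɛbke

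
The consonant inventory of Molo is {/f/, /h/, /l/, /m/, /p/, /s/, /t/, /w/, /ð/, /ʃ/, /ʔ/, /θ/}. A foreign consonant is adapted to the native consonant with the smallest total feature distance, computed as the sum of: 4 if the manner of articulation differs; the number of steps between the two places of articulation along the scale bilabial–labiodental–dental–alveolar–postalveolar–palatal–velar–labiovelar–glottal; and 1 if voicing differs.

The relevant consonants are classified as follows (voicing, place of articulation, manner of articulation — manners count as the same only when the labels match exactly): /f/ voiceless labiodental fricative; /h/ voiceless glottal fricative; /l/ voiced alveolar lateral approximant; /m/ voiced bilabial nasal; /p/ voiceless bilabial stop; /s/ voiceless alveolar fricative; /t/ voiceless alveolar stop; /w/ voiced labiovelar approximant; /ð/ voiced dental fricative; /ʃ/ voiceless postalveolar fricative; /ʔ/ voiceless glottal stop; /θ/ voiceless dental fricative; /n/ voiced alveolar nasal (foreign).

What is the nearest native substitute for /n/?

/m/ is closest: same manner (nasal), place distance 3 (alveolar→bilabial), same voicing; total 3. Next closest is /l/ at distance 4.

m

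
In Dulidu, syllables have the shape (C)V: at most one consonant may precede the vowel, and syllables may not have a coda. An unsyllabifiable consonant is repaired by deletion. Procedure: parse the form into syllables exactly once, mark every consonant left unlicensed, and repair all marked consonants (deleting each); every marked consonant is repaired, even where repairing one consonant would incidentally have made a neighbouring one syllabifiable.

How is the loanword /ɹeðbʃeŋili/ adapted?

ɹeʃeŋili

Syllabifying with onset maximization leaves /ð/, /b/ stranded (no codas are permitted; onsets are limited to one consonant).
Each unlicensed consonant is deleted: /ð/, /b/.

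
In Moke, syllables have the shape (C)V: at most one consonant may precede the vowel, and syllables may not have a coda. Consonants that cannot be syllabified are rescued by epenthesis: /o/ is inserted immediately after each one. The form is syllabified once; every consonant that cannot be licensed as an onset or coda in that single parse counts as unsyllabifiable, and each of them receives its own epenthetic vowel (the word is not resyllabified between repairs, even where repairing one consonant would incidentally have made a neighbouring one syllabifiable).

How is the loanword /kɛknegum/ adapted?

Syllabifying with onset maximization leaves /k/, /m/ stranded (no codas are permitted; onsets are limited to one consonant).
Each unlicensed consonant becomes the onset of a new syllable: /k/ → /ko/, /m/ → /mo/.

kɛkonegumo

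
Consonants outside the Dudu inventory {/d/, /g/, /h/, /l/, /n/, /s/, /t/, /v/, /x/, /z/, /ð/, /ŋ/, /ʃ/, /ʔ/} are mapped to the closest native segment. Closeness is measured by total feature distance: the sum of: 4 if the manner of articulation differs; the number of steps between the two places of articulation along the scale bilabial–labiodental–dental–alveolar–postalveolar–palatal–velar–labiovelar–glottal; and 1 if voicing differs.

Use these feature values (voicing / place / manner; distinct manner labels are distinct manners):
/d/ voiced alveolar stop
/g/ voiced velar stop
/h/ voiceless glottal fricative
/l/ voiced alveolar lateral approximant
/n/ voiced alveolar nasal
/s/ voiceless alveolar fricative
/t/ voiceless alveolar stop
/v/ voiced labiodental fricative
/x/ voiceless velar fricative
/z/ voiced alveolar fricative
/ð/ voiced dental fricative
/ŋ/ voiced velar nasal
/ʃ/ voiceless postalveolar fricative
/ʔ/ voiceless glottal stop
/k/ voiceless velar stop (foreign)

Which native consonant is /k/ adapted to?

g

/g/ is closest: same manner (stop), place distance 0 (velar→velar), voicing differs (+1); total 1. Next closest is /ʔ/ at distance 2.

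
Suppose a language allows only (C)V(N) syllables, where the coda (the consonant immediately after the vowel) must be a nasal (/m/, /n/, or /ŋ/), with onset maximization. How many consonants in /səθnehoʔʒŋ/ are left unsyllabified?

Syllabifying with onset maximization leaves /θ/, /ʔ/, /ʒ/, /ŋ/ stranded (only a nasal (/m/, /n/, or /ŋ/) is licensed in coda position; onsets are limited to one consonant).

4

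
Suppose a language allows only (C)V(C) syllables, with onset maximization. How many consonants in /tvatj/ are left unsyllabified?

Under (C)V(C), the unsyllabifiable consonants are /t/, /j/ (at most one coda consonant is licensed; onsets are limited to one consonant).

2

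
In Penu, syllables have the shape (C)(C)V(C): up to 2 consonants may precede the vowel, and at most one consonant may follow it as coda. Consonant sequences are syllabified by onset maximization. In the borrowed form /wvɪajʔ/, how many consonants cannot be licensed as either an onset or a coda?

1

Syllabifying with onset maximization leaves /ʔ/ stranded (at most one coda consonant is licensed; onsets may contain at most 2 consonants).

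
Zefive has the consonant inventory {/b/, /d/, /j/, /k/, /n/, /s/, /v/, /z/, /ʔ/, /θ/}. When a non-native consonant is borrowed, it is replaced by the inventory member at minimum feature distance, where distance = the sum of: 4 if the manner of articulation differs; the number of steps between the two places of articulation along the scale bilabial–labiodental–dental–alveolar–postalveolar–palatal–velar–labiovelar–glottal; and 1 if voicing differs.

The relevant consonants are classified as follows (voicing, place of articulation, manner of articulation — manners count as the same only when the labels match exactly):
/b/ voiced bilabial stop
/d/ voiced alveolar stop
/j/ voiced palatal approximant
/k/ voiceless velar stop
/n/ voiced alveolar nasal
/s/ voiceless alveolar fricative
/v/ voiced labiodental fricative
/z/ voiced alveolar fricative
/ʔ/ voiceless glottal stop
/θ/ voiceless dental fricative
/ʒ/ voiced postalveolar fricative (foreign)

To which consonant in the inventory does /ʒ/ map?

/z/ is closest: same manner (fricative), place distance 1 (postalveolar→alveolar), same voicing; total 1. Next closest is /s/ at distance 2.

z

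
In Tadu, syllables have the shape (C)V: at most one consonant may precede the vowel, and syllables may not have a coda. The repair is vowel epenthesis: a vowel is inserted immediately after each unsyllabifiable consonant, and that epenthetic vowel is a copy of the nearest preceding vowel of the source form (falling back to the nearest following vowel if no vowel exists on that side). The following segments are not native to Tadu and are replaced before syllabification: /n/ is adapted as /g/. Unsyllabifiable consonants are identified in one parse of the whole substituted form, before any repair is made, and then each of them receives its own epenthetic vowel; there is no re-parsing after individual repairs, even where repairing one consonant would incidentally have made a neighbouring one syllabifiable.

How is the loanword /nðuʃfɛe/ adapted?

Substitution: /n/ → /g/, giving /gðuʃfɛe/.
Under (C)V, the unsyllabifiable consonants are /g/, /ʃ/ (no codas are permitted; onsets are limited to one consonant).
Each unlicensed consonant becomes the onset of a new syllable: /g/ → /gu/, /ʃ/ → /ʃu/.

guðuʃufɛe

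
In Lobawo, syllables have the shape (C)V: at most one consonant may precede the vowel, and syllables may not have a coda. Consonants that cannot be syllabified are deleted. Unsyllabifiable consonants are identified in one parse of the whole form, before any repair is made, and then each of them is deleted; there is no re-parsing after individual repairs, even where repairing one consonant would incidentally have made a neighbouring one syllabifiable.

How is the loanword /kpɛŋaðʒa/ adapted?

Syllabifying with onset maximization leaves /k/, /ð/ stranded (no codas are permitted; onsets are limited to one consonant).
Deleting the stranded consonants removes /k/, /ð/.

pɛŋaʒa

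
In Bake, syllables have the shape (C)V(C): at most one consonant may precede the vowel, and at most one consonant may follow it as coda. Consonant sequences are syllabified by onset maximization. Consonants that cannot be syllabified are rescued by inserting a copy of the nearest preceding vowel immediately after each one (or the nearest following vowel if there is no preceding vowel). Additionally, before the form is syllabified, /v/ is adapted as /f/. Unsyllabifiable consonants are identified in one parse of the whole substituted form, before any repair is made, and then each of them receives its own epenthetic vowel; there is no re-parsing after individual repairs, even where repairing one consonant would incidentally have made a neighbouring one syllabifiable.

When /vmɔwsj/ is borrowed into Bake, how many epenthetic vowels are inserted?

3

After substitution the input is /fmɔwsj/.
The unsyllabifiable consonants are /f/, /s/, /j/; each receives one epenthetic vowel.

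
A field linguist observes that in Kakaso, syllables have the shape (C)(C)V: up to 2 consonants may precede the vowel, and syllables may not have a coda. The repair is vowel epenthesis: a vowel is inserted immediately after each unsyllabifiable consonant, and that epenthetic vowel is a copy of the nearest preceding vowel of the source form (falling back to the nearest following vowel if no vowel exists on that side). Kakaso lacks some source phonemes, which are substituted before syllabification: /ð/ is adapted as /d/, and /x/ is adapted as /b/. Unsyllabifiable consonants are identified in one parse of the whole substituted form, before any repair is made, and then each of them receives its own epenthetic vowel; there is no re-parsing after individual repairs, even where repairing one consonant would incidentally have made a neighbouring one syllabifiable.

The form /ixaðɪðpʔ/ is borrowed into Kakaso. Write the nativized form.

Substitution: /x/ → /b/, /ð/ → /d/, giving /ibadɪdpʔ/.
The consonants /d/, /p/, /ʔ/ cannot be parsed into a legal (C)(C)V syllable (no codas are permitted; onsets may contain at most 2 consonants).
Epenthesis after each stranded consonant: /d/ → /dɪ/, /p/ → /pɪ/, /ʔ/ → /ʔɪ/.

ibadɪdɪpɪʔɪ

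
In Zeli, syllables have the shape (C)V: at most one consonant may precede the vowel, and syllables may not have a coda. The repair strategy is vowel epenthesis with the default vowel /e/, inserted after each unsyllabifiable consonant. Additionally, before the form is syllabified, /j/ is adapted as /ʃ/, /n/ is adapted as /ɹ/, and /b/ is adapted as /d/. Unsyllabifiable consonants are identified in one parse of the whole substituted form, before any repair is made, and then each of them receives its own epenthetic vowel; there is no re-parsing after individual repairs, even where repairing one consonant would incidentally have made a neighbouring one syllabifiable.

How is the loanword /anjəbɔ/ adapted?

aɹeʃədɔ

Substitution: /n/ → /ɹ/, /j/ → /ʃ/, /b/ → /d/, giving /aɹʃədɔ/.
The consonants /ɹ/ cannot be parsed into a legal (C)V syllable (no codas are permitted; onsets are limited to one consonant).
Inserting the epenthetic vowel yields /ɹ/ → /ɹe/.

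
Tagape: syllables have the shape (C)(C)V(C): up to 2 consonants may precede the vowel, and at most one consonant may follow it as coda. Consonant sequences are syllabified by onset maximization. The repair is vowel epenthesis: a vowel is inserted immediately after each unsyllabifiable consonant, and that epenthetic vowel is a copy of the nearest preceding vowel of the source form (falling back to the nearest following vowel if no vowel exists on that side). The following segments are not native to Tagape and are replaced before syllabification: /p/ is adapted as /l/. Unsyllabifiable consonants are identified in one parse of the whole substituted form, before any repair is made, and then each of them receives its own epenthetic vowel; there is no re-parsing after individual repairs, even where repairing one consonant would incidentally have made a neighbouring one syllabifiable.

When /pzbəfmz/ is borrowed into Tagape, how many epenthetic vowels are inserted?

After substitution the input is /lzbəfmz/.
The unsyllabifiable consonants are /l/, /m/, /z/; each receives one epenthetic vowel.

3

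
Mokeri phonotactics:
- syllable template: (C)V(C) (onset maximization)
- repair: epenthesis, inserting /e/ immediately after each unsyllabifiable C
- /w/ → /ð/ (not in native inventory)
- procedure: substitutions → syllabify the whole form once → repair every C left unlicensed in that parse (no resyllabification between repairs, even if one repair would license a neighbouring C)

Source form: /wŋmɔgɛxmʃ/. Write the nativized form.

ðeŋemɔgɛxmeʃe

Substitution: /w/ → /ð/, giving /ðŋmɔgɛxmʃ/.
Under (C)V(C), the unsyllabifiable consonants are /ð/, /ŋ/, /m/, /ʃ/ (at most one coda consonant is licensed; onsets are limited to one consonant).
Each unlicensed consonant becomes the onset of a new syllable: /ð/ → /ðe/, /ŋ/ → /ŋe/, /m/ → /me/, /ʃ/ → /ʃe/.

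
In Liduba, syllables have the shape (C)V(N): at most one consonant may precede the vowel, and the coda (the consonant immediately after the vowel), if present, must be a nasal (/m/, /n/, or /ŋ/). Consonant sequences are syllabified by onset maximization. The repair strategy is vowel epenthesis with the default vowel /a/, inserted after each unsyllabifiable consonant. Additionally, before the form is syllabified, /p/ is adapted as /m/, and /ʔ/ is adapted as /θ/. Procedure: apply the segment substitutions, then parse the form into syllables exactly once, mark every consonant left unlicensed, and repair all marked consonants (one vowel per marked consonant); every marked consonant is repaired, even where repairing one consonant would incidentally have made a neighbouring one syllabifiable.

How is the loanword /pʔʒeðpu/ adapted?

maθaʒeðamu

Substitution: /p/ → /m/, /ʔ/ → /θ/, giving /mθʒeðmu/.
Syllabifying with onset maximization leaves /m/, /θ/, /ð/ stranded (only a nasal (/m/, /n/, or /ŋ/) is licensed in coda position; onsets are limited to one consonant).
Each unlicensed consonant becomes the onset of a new syllable: /m/ → /ma/, /θ/ → /θa/, /ð/ → /ða/.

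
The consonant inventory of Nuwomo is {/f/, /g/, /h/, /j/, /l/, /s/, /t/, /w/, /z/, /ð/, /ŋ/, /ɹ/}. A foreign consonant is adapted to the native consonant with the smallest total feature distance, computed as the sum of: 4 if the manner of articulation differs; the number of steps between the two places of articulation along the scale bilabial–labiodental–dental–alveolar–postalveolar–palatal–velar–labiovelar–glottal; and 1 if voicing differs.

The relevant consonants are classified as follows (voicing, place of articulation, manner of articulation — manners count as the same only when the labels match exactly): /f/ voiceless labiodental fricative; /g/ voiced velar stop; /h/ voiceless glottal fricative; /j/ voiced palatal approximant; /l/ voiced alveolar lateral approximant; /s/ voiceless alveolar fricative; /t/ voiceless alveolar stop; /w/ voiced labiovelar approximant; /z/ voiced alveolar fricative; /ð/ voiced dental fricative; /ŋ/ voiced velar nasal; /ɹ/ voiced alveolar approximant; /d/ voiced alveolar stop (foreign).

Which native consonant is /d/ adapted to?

t

/t/ is closest: same manner (stop), place distance 0 (alveolar→alveolar), voicing differs (+1); total 1. Next closest is /g/ at distance 3.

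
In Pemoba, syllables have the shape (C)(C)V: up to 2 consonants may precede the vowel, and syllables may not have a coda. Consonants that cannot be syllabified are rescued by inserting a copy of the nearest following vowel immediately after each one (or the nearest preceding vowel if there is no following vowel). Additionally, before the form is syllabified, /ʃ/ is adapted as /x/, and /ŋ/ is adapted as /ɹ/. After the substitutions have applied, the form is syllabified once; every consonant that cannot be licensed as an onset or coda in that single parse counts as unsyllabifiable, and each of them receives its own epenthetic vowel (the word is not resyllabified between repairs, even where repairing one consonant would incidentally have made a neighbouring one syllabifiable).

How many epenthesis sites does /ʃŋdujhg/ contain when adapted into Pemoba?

After substitution the input is /xɹdujhg/.
The unsyllabifiable consonants are /x/, /j/, /h/, /g/; each receives one epenthetic vowel.

4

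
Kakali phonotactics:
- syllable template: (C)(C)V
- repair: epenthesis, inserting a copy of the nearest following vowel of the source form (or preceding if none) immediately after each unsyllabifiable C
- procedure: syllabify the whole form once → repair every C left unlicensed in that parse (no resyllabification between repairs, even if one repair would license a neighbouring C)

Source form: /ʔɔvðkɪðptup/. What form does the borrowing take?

ʔɔvɪðkɪðuptupu

Syllabifying with onset maximization leaves /v/, /ð/, /p/ stranded (no codas are permitted; onsets may contain at most 2 consonants).
Inserting the epenthetic vowel yields /v/ → /vɪ/, /ð/ → /ðu/, /p/ → /pu/.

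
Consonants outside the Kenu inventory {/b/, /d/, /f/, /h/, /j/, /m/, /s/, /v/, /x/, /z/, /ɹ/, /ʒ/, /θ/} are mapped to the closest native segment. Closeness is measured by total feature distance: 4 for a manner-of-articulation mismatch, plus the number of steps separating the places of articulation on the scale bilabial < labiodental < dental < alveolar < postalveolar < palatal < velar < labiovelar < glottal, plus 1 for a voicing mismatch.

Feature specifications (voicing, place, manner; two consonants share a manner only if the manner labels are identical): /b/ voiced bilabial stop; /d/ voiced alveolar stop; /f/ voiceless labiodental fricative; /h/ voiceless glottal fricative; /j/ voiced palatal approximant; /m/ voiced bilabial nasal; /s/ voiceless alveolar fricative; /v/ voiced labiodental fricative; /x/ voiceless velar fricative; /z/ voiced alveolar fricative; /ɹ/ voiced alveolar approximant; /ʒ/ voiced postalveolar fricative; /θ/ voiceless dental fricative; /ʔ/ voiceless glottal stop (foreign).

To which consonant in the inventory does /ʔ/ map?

h

/h/ is closest: manner differs (stop→fricative, +4), place distance 0 (glottal→glottal), same voicing; total 4. Next closest is /d/ at distance 6.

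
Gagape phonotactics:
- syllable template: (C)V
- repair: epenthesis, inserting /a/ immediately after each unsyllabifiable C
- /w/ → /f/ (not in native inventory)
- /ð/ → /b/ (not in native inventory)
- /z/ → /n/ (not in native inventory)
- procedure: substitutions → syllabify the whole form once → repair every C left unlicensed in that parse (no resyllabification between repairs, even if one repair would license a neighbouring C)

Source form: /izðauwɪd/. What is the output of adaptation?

inabaufɪda

Substitution: /z/ → /n/, /ð/ → /b/, /w/ → /f/, giving /inbaufɪd/.
Under (C)V, the unsyllabifiable consonants are /n/, /d/ (no codas are permitted; onsets are limited to one consonant).
Each unlicensed consonant becomes the onset of a new syllable: /n/ → /na/, /d/ → /da/.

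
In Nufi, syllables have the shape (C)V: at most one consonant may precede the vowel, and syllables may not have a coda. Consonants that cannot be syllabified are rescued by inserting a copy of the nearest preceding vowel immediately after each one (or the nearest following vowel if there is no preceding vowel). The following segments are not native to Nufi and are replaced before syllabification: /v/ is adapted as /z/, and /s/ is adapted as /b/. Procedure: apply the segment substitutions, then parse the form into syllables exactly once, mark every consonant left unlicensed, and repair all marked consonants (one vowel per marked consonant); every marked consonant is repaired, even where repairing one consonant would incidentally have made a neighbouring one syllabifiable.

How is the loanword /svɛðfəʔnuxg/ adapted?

Substitution: /s/ → /b/, /v/ → /z/, giving /bzɛðfəʔnuxg/.
The consonants /b/, /ð/, /ʔ/, /x/, /g/ cannot be parsed into a legal (C)V syllable (no codas are permitted; onsets are limited to one consonant).
Epenthesis after each stranded consonant: /b/ → /bɛ/, /ð/ → /ðɛ/, /ʔ/ → /ʔə/, /x/ → /xu/, /g/ → /gu/.

bɛzɛðɛfəʔənuxugu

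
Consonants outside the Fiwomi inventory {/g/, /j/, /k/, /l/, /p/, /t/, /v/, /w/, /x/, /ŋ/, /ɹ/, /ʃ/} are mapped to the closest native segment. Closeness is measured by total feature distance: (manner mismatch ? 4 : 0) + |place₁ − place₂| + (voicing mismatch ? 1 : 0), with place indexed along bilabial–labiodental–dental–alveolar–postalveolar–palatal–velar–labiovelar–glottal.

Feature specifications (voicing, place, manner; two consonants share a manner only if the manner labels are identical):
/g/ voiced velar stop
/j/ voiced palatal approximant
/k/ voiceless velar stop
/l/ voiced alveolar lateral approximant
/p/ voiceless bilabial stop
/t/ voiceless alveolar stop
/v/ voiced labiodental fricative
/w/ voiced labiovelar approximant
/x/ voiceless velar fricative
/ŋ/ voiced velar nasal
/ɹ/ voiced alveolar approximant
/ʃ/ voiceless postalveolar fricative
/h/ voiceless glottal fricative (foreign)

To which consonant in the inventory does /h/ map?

x

/x/ is closest: same manner (fricative), place distance 2 (glottal→velar), same voicing; total 2. Next closest is /ʃ/ at distance 4.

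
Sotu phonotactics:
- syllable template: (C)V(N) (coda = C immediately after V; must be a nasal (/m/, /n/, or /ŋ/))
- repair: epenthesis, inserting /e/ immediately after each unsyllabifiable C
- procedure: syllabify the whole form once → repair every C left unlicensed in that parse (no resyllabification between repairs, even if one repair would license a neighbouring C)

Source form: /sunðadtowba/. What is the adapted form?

sunðadetoweba

The consonants /d/, /w/ cannot be parsed into a legal (C)V(N) syllable (only a nasal (/m/, /n/, or /ŋ/) is licensed in coda position; onsets are limited to one consonant).
Epenthesis after each stranded consonant: /d/ → /de/, /w/ → /we/.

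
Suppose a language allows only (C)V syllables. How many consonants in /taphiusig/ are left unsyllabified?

2

The consonants /p/, /g/ cannot be parsed into a legal (C)V syllable (no codas are permitted; onsets are limited to one consonant).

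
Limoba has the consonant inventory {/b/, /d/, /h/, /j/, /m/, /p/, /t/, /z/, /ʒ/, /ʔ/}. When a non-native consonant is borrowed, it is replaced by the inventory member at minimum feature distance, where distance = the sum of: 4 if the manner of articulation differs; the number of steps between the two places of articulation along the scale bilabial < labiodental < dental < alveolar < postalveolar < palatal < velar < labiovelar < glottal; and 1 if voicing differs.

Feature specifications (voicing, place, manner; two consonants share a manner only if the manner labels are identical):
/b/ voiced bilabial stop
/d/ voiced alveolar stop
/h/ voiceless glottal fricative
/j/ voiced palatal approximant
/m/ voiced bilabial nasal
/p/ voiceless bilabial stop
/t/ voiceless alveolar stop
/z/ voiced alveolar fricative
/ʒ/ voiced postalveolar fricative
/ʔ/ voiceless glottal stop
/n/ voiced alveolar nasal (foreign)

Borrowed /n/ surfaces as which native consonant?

m

/m/ is closest: same manner (nasal), place distance 3 (alveolar→bilabial), same voicing; total 3. Next closest is /d/ at distance 4.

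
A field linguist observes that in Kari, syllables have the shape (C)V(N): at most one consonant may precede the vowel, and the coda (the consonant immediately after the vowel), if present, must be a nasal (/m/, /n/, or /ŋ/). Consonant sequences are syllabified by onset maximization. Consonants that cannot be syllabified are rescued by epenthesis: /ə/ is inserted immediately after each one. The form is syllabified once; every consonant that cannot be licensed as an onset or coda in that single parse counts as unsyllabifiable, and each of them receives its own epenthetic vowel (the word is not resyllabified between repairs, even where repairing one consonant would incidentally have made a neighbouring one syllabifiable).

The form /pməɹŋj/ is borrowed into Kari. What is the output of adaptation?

Syllabifying with onset maximization leaves /p/, /ɹ/, /ŋ/, /j/ stranded (only a nasal (/m/, /n/, or /ŋ/) is licensed in coda position; onsets are limited to one consonant).
Each unlicensed consonant becomes the onset of a new syllable: /p/ → /pə/, /ɹ/ → /ɹə/, /ŋ/ → /ŋə/, /j/ → /jə/.

pəməɹəŋəjə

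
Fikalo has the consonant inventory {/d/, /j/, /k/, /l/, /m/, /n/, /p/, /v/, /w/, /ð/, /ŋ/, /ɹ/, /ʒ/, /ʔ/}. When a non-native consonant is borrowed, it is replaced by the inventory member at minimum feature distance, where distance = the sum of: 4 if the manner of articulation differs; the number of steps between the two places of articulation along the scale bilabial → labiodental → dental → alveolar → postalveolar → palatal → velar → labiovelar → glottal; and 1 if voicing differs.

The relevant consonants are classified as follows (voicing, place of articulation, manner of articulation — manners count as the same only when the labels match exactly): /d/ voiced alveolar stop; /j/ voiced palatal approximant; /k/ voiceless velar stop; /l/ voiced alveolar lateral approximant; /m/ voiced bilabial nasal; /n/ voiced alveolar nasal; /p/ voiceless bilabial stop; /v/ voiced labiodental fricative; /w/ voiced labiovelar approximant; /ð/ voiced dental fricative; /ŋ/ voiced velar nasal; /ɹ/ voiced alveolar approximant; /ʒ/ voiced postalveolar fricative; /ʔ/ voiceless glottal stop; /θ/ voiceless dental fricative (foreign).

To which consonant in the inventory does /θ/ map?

ð

/ð/ is closest: same manner (fricative), place distance 0 (dental→dental), voicing differs (+1); total 1. Next closest is /v/ at distance 2.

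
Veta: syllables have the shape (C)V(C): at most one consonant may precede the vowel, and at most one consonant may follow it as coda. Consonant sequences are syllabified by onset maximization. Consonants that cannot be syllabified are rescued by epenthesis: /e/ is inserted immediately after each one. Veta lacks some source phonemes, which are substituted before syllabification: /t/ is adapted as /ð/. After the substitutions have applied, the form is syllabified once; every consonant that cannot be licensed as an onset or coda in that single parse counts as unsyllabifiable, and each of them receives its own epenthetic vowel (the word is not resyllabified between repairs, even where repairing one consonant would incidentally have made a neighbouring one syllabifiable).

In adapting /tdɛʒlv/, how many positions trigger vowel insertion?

After substitution the input is /ðdɛʒlv/.
The unsyllabifiable consonants are /ð/, /l/, /v/; each receives one epenthetic vowel.

3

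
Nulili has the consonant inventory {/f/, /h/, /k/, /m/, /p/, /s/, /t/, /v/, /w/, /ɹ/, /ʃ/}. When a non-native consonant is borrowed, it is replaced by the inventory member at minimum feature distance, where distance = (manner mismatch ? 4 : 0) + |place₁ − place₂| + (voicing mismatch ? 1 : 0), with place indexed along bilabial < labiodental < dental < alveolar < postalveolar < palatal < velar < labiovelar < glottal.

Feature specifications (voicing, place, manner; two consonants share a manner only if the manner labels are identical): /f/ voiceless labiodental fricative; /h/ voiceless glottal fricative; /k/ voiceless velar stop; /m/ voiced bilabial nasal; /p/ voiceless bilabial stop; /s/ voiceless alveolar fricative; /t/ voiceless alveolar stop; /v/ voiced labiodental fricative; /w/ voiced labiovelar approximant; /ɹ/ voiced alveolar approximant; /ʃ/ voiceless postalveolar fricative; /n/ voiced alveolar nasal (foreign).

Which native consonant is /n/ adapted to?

m

/m/ is closest: same manner (nasal), place distance 3 (alveolar→bilabial), same voicing; total 3. Next closest is /ɹ/ at distance 4.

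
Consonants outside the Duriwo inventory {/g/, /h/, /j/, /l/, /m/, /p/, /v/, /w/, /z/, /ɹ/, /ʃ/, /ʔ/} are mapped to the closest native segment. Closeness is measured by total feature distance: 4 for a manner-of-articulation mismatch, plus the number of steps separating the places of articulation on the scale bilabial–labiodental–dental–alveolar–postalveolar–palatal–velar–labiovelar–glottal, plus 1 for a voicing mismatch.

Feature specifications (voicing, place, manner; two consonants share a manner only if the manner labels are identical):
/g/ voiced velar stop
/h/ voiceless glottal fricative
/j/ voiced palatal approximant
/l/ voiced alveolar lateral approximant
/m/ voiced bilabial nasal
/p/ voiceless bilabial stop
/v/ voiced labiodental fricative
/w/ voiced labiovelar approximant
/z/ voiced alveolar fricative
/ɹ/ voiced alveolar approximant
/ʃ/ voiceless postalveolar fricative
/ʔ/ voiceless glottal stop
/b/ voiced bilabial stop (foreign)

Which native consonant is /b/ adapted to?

/p/ is closest: same manner (stop), place distance 0 (bilabial→bilabial), voicing differs (+1); total 1. Next closest is /m/ at distance 4.

p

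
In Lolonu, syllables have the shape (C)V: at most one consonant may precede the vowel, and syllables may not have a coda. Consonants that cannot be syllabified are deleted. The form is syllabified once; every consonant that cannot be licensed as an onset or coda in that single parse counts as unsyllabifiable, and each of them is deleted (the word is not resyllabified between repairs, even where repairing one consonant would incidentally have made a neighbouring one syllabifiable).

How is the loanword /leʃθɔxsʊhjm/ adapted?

Under (C)V, the unsyllabifiable consonants are /ʃ/, /x/, /h/, /j/, /m/ (no codas are permitted; onsets are limited to one consonant).
Each unlicensed consonant is deleted: /ʃ/, /x/, /h/, /j/, /m/.

leθɔsʊ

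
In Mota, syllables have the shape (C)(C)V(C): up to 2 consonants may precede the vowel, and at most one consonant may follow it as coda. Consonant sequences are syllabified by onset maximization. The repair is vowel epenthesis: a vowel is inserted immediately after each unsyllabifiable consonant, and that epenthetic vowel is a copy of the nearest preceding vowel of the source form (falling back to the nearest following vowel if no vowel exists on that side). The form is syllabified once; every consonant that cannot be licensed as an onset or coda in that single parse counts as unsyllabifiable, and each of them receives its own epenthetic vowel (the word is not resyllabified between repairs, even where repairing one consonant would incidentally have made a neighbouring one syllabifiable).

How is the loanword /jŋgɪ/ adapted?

jɪŋgɪ

The consonants /j/ cannot be parsed into a legal (C)(C)V(C) syllable (at most one coda consonant is licensed; onsets may contain at most 2 consonants).
Epenthesis after each stranded consonant: /j/ → /jɪ/.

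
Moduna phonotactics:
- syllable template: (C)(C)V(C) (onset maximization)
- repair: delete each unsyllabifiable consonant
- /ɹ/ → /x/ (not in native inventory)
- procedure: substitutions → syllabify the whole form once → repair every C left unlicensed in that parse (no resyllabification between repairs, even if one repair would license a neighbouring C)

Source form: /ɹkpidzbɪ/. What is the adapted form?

Substitution: /ɹ/ → /x/, giving /xkpidzbɪ/.
Under (C)(C)V(C), the unsyllabifiable consonants are /x/ (at most one coda consonant is licensed; onsets may contain at most 2 consonants).
Deleting the stranded consonants removes /x/.

kpidzbɪ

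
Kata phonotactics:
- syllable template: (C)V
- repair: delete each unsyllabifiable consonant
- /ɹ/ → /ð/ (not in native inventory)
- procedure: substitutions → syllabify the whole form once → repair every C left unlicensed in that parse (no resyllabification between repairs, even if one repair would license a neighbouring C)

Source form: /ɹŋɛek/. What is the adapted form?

Substitution: /ɹ/ → /ð/, giving /ðŋɛek/.
The consonants /ð/, /k/ cannot be parsed into a legal (C)V syllable (no codas are permitted; onsets are limited to one consonant).
Deletion applies to /ð/, /k/.

ŋɛe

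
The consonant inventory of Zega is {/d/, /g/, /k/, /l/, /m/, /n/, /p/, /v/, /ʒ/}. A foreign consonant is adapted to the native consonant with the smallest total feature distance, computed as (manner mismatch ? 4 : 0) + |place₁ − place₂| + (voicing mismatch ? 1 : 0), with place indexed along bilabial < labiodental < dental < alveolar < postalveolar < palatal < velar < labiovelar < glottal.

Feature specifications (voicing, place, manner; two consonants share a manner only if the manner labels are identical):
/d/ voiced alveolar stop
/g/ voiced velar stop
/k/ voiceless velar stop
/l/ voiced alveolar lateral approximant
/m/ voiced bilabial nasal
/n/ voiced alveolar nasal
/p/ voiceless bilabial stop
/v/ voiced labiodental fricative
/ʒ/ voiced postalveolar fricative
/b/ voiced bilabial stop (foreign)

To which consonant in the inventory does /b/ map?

p

/p/ is closest: same manner (stop), place distance 0 (bilabial→bilabial), voicing differs (+1); total 1. Next closest is /d/ at distance 3.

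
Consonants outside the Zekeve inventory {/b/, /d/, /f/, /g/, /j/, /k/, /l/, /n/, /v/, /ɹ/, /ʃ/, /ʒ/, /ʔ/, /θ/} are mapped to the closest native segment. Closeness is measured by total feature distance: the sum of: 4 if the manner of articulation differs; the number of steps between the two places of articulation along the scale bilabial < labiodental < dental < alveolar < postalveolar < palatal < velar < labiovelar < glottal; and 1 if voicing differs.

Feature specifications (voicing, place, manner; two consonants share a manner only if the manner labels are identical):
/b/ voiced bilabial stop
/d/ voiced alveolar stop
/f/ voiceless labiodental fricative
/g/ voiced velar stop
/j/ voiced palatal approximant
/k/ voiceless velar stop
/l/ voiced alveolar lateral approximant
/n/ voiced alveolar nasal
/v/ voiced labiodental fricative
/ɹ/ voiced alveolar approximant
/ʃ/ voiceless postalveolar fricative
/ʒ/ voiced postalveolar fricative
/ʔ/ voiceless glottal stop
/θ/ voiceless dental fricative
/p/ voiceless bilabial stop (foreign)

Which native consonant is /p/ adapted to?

/b/ is closest: same manner (stop), place distance 0 (bilabial→bilabial), voicing differs (+1); total 1. Next closest is /d/ at distance 4.

b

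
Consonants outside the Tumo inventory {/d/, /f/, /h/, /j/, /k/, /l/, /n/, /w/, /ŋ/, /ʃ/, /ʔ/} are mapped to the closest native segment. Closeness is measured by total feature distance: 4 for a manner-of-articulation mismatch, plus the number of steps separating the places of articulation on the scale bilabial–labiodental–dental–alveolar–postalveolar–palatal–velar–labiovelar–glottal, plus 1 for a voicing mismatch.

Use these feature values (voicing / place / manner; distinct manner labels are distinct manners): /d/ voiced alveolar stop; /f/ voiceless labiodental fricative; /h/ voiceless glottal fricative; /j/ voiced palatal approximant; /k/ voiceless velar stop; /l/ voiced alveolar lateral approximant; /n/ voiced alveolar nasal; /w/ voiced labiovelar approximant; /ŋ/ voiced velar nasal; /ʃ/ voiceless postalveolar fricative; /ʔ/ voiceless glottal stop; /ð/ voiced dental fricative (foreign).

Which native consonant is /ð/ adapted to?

/f/ is closest: same manner (fricative), place distance 1 (dental→labiodental), voicing differs (+1); total 2. Next closest is /ʃ/ at distance 3.

f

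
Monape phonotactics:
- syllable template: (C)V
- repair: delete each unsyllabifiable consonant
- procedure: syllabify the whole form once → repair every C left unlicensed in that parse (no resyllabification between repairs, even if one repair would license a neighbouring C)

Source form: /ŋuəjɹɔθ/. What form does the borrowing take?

Under (C)V, the unsyllabifiable consonants are /j/, /θ/ (no codas are permitted; onsets are limited to one consonant).
Deleting the stranded consonants removes /j/, /θ/.

ŋuəɹɔ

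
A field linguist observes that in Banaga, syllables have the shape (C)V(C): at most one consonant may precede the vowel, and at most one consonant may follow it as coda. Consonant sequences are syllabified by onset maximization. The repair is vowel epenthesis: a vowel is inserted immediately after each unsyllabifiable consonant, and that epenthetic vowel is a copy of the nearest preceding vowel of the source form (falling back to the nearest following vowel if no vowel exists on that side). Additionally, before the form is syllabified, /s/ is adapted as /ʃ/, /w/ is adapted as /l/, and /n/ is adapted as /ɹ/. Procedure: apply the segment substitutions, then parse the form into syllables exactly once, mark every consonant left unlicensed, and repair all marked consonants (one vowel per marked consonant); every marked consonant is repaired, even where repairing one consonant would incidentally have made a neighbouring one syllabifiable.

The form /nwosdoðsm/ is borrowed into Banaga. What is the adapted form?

ɹoloʃdoðʃomo

Substitution: /n/ → /ɹ/, /w/ → /l/, /s/ → /ʃ/, giving /ɹloʃdoðʃm/.
Under (C)V(C), the unsyllabifiable consonants are /ɹ/, /ʃ/, /m/ (at most one coda consonant is licensed; onsets are limited to one consonant).
Inserting the epenthetic vowel yields /ɹ/ → /ɹo/, /ʃ/ → /ʃo/, /m/ → /mo/.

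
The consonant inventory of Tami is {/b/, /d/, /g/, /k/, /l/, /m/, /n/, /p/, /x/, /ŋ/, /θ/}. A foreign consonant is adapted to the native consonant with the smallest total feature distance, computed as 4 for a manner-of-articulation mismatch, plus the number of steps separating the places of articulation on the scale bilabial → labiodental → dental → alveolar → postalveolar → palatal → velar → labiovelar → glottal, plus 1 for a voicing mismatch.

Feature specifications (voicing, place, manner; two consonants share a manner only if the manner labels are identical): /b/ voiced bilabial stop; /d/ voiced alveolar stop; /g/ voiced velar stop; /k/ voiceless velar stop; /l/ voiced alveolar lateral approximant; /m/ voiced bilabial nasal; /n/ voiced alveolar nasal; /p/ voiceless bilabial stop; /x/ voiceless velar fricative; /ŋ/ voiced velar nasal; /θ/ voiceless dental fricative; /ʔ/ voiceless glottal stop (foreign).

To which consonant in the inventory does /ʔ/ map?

k

/k/ is closest: same manner (stop), place distance 2 (glottal→velar), same voicing; total 2. Next closest is /g/ at distance 3.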